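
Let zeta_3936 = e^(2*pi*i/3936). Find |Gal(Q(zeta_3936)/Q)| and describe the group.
|Gal(Q(zeta_3936)/Q)| = phi(3936) = 1280; group ≅ (Z/3936Z)^* ≅ Z/2Z × Z/2Z × Z/8Z × Z/40Z

The n-th cyclotomic polynomial Φ_3936(x) is the minimal polynomial of zeta_3936 over Q and has degree phi(3936) = 1280. So Q(zeta_3936) is a degree-1280 Galois extension with Galois group (Z/3936Z)^*. By CRT, (Z/3936Z)^* ≅ (Z/32Z)^* × (Z/3Z)^* × (Z/41Z)^*. Each prime-power unit group is (Z/32Z)^* ≅ Z/2Z × Z/8Z; (Z/3Z)^* ≅ Z/2Z; (Z/41Z)^* ≅ Z/40Z. Hence Gal(Q(zeta_3936)/Q) ≅ Z/2Z × Z/2Z × Z/8Z × Z/40Z.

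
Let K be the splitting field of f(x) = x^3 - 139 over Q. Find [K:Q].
[K:Q] = 6

x^3 - 139 has one real root r = 139^(1/3) and two complex roots r*zeta_3, r*zeta_3^2 where zeta_3 = e^(2*pi*i/3). The splitting field is Q(r, zeta_3). [Q(r):Q] = 3 and [Q(zeta_3):Q] = 2 with gcd = 1, so [Q(r, zeta_3):Q] = 3 * 2 = 6.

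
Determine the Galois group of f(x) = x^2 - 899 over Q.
Gal(K/Q) = Z/2Z (cyclic of order 2)

x^2 - 899 is irreducible over Q since 899 is not a rational square. The splitting field Q(sqrt(899)) has degree 2 over Q, and its unique nontrivial automorphism is sqrt(899) ↦ -sqrt(899). Hence Gal(Q(sqrt(899))/Q) = Z/2Z.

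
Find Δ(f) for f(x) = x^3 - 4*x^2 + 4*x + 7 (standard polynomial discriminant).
Δ = -1547

For x^3 + a x^2 + b x + c the discriminant is Δ = 18 a b c - 4 a^3 c + a^2 b^2 - 4 b^3 - 27 c^2.
Plug a = -4, b = 4, c = 7:
  18*(-4)*(4)*(7) - 4*(-4)^3*(7) + (-4)^2*(4)^2 - 4*(4)^3 - 27*(7)^2
  = -2016 + (1792) + 256 + (-256) + (-1323)
  = -1547.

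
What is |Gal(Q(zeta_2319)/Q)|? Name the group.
|Gal(Q(zeta_2319)/Q)| = phi(2319) = 1544; group ≅ (Z/2319Z)^* ≅ Z/2Z × Z/772Z

The n-th cyclotomic polynomial Φ_2319(x) is the minimal polynomial of zeta_2319 over Q and has degree phi(2319) = 1544. So Q(zeta_2319) is a degree-1544 Galois extension with Galois group (Z/2319Z)^*. By CRT, (Z/2319Z)^* ≅ (Z/3Z)^* × (Z/773Z)^*. Each prime-power unit group is (Z/3Z)^* ≅ Z/2Z; (Z/773Z)^* ≅ Z/772Z. Hence Gal(Q(zeta_2319)/Q) ≅ Z/2Z × Z/772Z.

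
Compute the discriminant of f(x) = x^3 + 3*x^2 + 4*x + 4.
Δ = -112

For x^3 + a x^2 + b x + c the discriminant is Δ = 18 a b c - 4 a^3 c + a^2 b^2 - 4 b^3 - 27 c^2.
Plug a = 3, b = 4, c = 4:
  18*(3)*(4)*(4) - 4*(3)^3*(4) + (3)^2*(4)^2 - 4*(4)^3 - 27*(4)^2
  = 864 + (-432) + 144 + (-256) + (-432)
  = -112.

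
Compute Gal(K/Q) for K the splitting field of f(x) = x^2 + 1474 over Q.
Gal(K/Q) = Z/2Z (cyclic of order 2)

x^2 + 1474 is irreducible over Q since -1474 is not a rational square. The splitting field Q(sqrt(-1474)) has degree 2 over Q, and its unique nontrivial automorphism is sqrt(-1474) ↦ -sqrt(-1474). Hence Gal(Q(sqrt(-1474))/Q) = Z/2Z.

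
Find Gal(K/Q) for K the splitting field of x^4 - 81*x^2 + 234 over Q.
Gal(K/Q) = V_4 (Klein four-group, Z/2Z × Z/2Z)

f factors as (x^2 - 3)(x^2 - 78), so the splitting field is K = Q(sqrt(3), sqrt(78)). The elements 3, 78, 234 are all non-squares in Q, so sqrt(3) and sqrt(78) generate independent quadratic extensions. Thus [K:Q] = 4 and Gal(K/Q) is generated by the two order-2 automorphisms sqrt(3) ↦ -sqrt(3) and sqrt(78) ↦ -sqrt(78), giving V_4.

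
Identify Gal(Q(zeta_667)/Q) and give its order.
|Gal(Q(zeta_667)/Q)| = phi(667) = 616; group ≅ (Z/667Z)^* ≅ Z/22Z × Z/28Z

The n-th cyclotomic polynomial Φ_667(x) is the minimal polynomial of zeta_667 over Q and has degree phi(667) = 616. So Q(zeta_667) is a degree-616 Galois extension with Galois group (Z/667Z)^*. By CRT, (Z/667Z)^* ≅ (Z/23Z)^* × (Z/29Z)^*. Each prime-power unit group is (Z/23Z)^* ≅ Z/22Z; (Z/29Z)^* ≅ Z/28Z. Hence Gal(Q(zeta_667)/Q) ≅ Z/22Z × Z/28Z.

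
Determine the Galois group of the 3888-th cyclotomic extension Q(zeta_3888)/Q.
|Gal(Q(zeta_3888)/Q)| = phi(3888) = 1296; group ≅ (Z/3888Z)^* ≅ Z/2Z × Z/4Z × Z/162Z

The n-th cyclotomic polynomial Φ_3888(x) is the minimal polynomial of zeta_3888 over Q and has degree phi(3888) = 1296. So Q(zeta_3888) is a degree-1296 Galois extension with Galois group (Z/3888Z)^*. By CRT, (Z/3888Z)^* ≅ (Z/16Z)^* × (Z/243Z)^*. Each prime-power unit group is (Z/16Z)^* ≅ Z/2Z × Z/4Z; (Z/243Z)^* ≅ Z/162Z. Hence Gal(Q(zeta_3888)/Q) ≅ Z/2Z × Z/4Z × Z/162Z.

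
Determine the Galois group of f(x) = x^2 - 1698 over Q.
Gal(K/Q) = Z/2Z (cyclic of order 2)

x^2 - 1698 is irreducible over Q since 1698 is not a rational square. The splitting field Q(sqrt(1698)) has degree 2 over Q, and its unique nontrivial automorphism is sqrt(1698) ↦ -sqrt(1698). Hence Gal(Q(sqrt(1698))/Q) = Z/2Z.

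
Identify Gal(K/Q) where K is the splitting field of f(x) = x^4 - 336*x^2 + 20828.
Gal(K/Q) = V_4 (Klein four-group, Z/2Z × Z/2Z)

f factors as (x^2 - 254)(x^2 - 82), so the splitting field is K = Q(sqrt(254), sqrt(82)). The elements 254, 82, 20828 are all non-squares in Q, so sqrt(254) and sqrt(82) generate independent quadratic extensions. Thus [K:Q] = 4 and Gal(K/Q) is generated by the two order-2 automorphisms sqrt(254) ↦ -sqrt(254) and sqrt(82) ↦ -sqrt(82), giving V_4.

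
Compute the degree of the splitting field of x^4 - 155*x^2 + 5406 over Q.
[K:Q] = 4

f factors as (x^2 - 102)(x^2 - 53); the splitting field is K = Q(sqrt(102), sqrt(53)). Since 102, 53, and 5406 are all non-squares in Q, the three subfields Q(sqrt(102)), Q(sqrt(53)), Q(sqrt(5406)) are distinct degree-2 extensions, so [K:Q] = 4 (Klein four Galois group).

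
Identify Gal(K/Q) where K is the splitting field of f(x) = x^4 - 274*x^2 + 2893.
Gal(K/Q) = V_4 (Klein four-group, Z/2Z × Z/2Z)

f factors as (x^2 - 11)(x^2 - 263), so the splitting field is K = Q(sqrt(11), sqrt(263)). The elements 11, 263, 2893 are all non-squares in Q, so sqrt(11) and sqrt(263) generate independent quadratic extensions. Thus [K:Q] = 4 and Gal(K/Q) is generated by the two order-2 automorphisms sqrt(11) ↦ -sqrt(11) and sqrt(263) ↦ -sqrt(263), giving V_4.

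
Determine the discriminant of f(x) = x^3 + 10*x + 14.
Δ = -9292

For a depressed cubic x^3 + p x + q the discriminant is Δ = -4 p^3 - 27 q^2 = -4*(10)^3 - 27*(14)^2 = -4000 - 5292 = -9292.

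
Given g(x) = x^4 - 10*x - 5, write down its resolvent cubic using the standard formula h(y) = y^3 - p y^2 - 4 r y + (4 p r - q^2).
h(y) = y^3 + 20*y - 100

Identify coefficients: p = 0, q = -10, r = -5.
Plug into h(y) = y^3 - p y^2 - 4 r y + (4 p r - q^2):
  h(y) = y^3 - (0) y^2 - 4*(-5) y + (4*(0)*(-5) - (-10)^2)
       = y^3 + (0) y^2 + (20) y + (-100).
Simplifying: h(y) = y^3 + 20*y - 100.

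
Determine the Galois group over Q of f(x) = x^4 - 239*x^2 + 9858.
Gal(K/Q) = V_4 (Klein four-group, Z/2Z × Z/2Z)

f factors as (x^2 - 53)(x^2 - 186), so the splitting field is K = Q(sqrt(53), sqrt(186)). The elements 53, 186, 9858 are all non-squares in Q, so sqrt(53) and sqrt(186) generate independent quadratic extensions. Thus [K:Q] = 4 and Gal(K/Q) is generated by the two order-2 automorphisms sqrt(53) ↦ -sqrt(53) and sqrt(186) ↦ -sqrt(186), giving V_4.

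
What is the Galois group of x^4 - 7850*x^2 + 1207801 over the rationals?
Gal(K/Q) = Z/2Z (cyclic of order 2)

f factors as (x^2 - 7693)(x^2 - 157), so the splitting field is K = Q(sqrt(7693), sqrt(157)). The squarefree part of 7693 is 157 and the squarefree part of 157 is also 157, so sqrt(7693) and sqrt(157) are both rational multiples of sqrt(157). Hence Q(sqrt(7693)) = Q(sqrt(157)) = Q(sqrt(157)), and the splitting field collapses to a single degree-2 extension with Galois group Z/2Z.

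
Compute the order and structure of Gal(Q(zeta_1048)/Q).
|Gal(Q(zeta_1048)/Q)| = phi(1048) = 520; group ≅ (Z/1048Z)^* ≅ Z/2Z × Z/2Z × Z/130Z

The n-th cyclotomic polynomial Φ_1048(x) is the minimal polynomial of zeta_1048 over Q and has degree phi(1048) = 520. So Q(zeta_1048) is a degree-520 Galois extension with Galois group (Z/1048Z)^*. By CRT, (Z/1048Z)^* ≅ (Z/8Z)^* × (Z/131Z)^*. Each prime-power unit group is (Z/8Z)^* ≅ Z/2Z × Z/2Z; (Z/131Z)^* ≅ Z/130Z. Hence Gal(Q(zeta_1048)/Q) ≅ Z/2Z × Z/2Z × Z/130Z.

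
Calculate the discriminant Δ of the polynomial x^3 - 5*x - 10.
Δ = -2200

For a depressed cubic x^3 + p x + q the discriminant is Δ = -4 p^3 - 27 q^2 = -4*(-5)^3 - 27*(-10)^2 = 500 - 2700 = -2200.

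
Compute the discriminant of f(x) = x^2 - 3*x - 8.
Δ = 41

For a quadratic a x^2 + b x + c the discriminant is Δ = b^2 - 4ac = (-3)^2 - 4*(1)*(-8) = 9 - (-32) = 41.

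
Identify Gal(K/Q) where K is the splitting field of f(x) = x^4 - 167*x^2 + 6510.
Gal(K/Q) = V_4 (Klein four-group, Z/2Z × Z/2Z)

f factors as (x^2 - 105)(x^2 - 62), so the splitting field is K = Q(sqrt(105), sqrt(62)). The elements 105, 62, 6510 are all non-squares in Q, so sqrt(105) and sqrt(62) generate independent quadratic extensions. Thus [K:Q] = 4 and Gal(K/Q) is generated by the two order-2 automorphisms sqrt(105) ↦ -sqrt(105) and sqrt(62) ↦ -sqrt(62), giving V_4.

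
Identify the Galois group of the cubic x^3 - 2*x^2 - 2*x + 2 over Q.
Gal(K/Q) = S_3 (symmetric group of order 6)

Compute the discriminant of x^3 + (-2)*x^2 + (-2)*x + (2): Δ = 148. Since Δ is not a rational square, the Galois group is not contained in A_3; it must be the full S_3 (irreducibility of the cubic rules out anything smaller).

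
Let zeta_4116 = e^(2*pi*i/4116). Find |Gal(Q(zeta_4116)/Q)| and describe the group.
|Gal(Q(zeta_4116)/Q)| = phi(4116) = 1176; group ≅ (Z/4116Z)^* ≅ Z/2Z × Z/2Z × Z/294Z

The n-th cyclotomic polynomial Φ_4116(x) is the minimal polynomial of zeta_4116 over Q and has degree phi(4116) = 1176. So Q(zeta_4116) is a degree-1176 Galois extension with Galois group (Z/4116Z)^*. By CRT, (Z/4116Z)^* ≅ (Z/4Z)^* × (Z/3Z)^* × (Z/343Z)^*. Each prime-power unit group is (Z/4Z)^* ≅ Z/2Z; (Z/3Z)^* ≅ Z/2Z; (Z/343Z)^* ≅ Z/294Z. Hence Gal(Q(zeta_4116)/Q) ≅ Z/2Z × Z/2Z × Z/294Z.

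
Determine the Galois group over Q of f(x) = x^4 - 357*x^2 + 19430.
Gal(K/Q) = V_4 (Klein four-group, Z/2Z × Z/2Z)

f factors as (x^2 - 290)(x^2 - 67), so the splitting field is K = Q(sqrt(290), sqrt(67)). The elements 290, 67, 19430 are all non-squares in Q, so sqrt(290) and sqrt(67) generate independent quadratic extensions. Thus [K:Q] = 4 and Gal(K/Q) is generated by the two order-2 automorphisms sqrt(290) ↦ -sqrt(290) and sqrt(67) ↦ -sqrt(67), giving V_4.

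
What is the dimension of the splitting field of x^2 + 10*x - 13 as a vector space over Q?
[K:Q] = 2

The discriminant of x^2 + (10)*x + (-13) is b^2 - 4c = 100 - (-52) = 152. Since 152 is not a perfect square in Q, the polynomial is irreducible over Q. Its two roots generate a degree-2 extension, so [K:Q] = 2.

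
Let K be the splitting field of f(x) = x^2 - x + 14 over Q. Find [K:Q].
[K:Q] = 2

The discriminant of x^2 + (-1)*x + (14) is b^2 - 4c = 1 - (56) = -55. Since -55 is not a perfect square in Q, the polynomial is irreducible over Q. Its two roots generate a degree-2 extension, so [K:Q] = 2.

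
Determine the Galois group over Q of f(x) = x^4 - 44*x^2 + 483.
Gal(K/Q) = V_4 (Klein four-group, Z/2Z × Z/2Z)

f factors as (x^2 - 23)(x^2 - 21), so the splitting field is K = Q(sqrt(23), sqrt(21)). The elements 23, 21, 483 are all non-squares in Q, so sqrt(23) and sqrt(21) generate independent quadratic extensions. Thus [K:Q] = 4 and Gal(K/Q) is generated by the two order-2 automorphisms sqrt(23) ↦ -sqrt(23) and sqrt(21) ↦ -sqrt(21), giving V_4.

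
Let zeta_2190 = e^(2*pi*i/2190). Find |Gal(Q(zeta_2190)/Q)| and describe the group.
|Gal(Q(zeta_2190)/Q)| = phi(2190) = 576; group ≅ (Z/2190Z)^* ≅ Z/2Z × Z/4Z × Z/72Z

The n-th cyclotomic polynomial Φ_2190(x) is the minimal polynomial of zeta_2190 over Q and has degree phi(2190) = 576. So Q(zeta_2190) is a degree-576 Galois extension with Galois group (Z/2190Z)^*. By CRT, (Z/2190Z)^* ≅ (Z/2Z)^* × (Z/3Z)^* × (Z/5Z)^* × (Z/73Z)^*. Each prime-power unit group is (Z/2Z)^* ≅ trivial group (order 1); (Z/3Z)^* ≅ Z/2Z; (Z/5Z)^* ≅ Z/4Z; (Z/73Z)^* ≅ Z/72Z. Hence Gal(Q(zeta_2190)/Q) ≅ Z/2Z × Z/4Z × Z/72Z.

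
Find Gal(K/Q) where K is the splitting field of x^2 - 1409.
Gal(K/Q) = Z/2Z (cyclic of order 2)

x^2 - 1409 is irreducible over Q since 1409 is not a rational square. The splitting field Q(sqrt(1409)) has degree 2 over Q, and its unique nontrivial automorphism is sqrt(1409) ↦ -sqrt(1409). Hence Gal(Q(sqrt(1409))/Q) = Z/2Z.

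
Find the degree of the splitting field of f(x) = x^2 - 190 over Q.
[K:Q] = 2

The polynomial x^2 - 190 is irreducible over Q since 190 is not a perfect square. Its splitting field is Q(sqrt(190)), which has degree 2 over Q.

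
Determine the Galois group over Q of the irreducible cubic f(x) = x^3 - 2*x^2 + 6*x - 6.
Gal(K/Q) = S_3 (symmetric group of order 6)

Compute the discriminant of x^3 + (-2)*x^2 + (6)*x + (-6): Δ = -588. Since Δ is not a rational square, the Galois group is not contained in A_3; it must be the full S_3 (irreducibility of the cubic rules out anything smaller).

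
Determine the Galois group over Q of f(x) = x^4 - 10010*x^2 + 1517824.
Gal(K/Q) = Z/2Z (cyclic of order 2)

f factors as (x^2 - 154)(x^2 - 9856), so the splitting field is K = Q(sqrt(154), sqrt(9856)). The squarefree part of 154 is 154 and the squarefree part of 9856 is also 154, so sqrt(154) and sqrt(9856) are both rational multiples of sqrt(154). Hence Q(sqrt(154)) = Q(sqrt(9856)) = Q(sqrt(154)), and the splitting field collapses to a single degree-2 extension with Galois group Z/2Z.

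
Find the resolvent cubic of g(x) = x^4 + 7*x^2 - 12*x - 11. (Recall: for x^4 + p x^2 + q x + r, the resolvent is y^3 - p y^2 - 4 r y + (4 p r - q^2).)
h(y) = y^3 - 7*y^2 + 44*y - 452

Identify coefficients: p = 7, q = -12, r = -11.
Plug into h(y) = y^3 - p y^2 - 4 r y + (4 p r - q^2):
  h(y) = y^3 - (7) y^2 - 4*(-11) y + (4*(7)*(-11) - (-12)^2)
       = y^3 + (-7) y^2 + (44) y + (-452).
Simplifying: h(y) = y^3 - 7*y^2 + 44*y - 452.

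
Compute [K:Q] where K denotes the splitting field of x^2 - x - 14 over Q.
[K:Q] = 2

The discriminant of x^2 + (-1)*x + (-14) is b^2 - 4c = 1 - (-56) = 57. Since 57 is not a perfect square in Q, the polynomial is irreducible over Q. Its two roots generate a degree-2 extension, so [K:Q] = 2.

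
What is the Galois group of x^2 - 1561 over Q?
Gal(K/Q) = Z/2Z (cyclic of order 2)

x^2 - 1561 is irreducible over Q since 1561 is not a rational square. The splitting field Q(sqrt(1561)) has degree 2 over Q, and its unique nontrivial automorphism is sqrt(1561) ↦ -sqrt(1561). Hence Gal(Q(sqrt(1561))/Q) = Z/2Z.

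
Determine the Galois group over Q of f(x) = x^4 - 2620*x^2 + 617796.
Gal(K/Q) = Z/2Z (cyclic of order 2)

f factors as (x^2 - 262)(x^2 - 2358), so the splitting field is K = Q(sqrt(262), sqrt(2358)). The squarefree part of 262 is 262 and the squarefree part of 2358 is also 262, so sqrt(262) and sqrt(2358) are both rational multiples of sqrt(262). Hence Q(sqrt(262)) = Q(sqrt(2358)) = Q(sqrt(262)), and the splitting field collapses to a single degree-2 extension with Galois group Z/2Z.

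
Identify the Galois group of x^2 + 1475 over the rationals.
Gal(K/Q) = Z/2Z (cyclic of order 2)

x^2 + 1475 is irreducible over Q since -1475 is not a rational square. The splitting field Q(sqrt(-1475)) has degree 2 over Q, and its unique nontrivial automorphism is sqrt(-1475) ↦ -sqrt(-1475). Hence Gal(Q(sqrt(-1475))/Q) = Z/2Z.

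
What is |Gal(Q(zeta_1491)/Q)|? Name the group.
|Gal(Q(zeta_1491)/Q)| = phi(1491) = 840; group ≅ (Z/1491Z)^* ≅ Z/2Z × Z/6Z × Z/70Z

The n-th cyclotomic polynomial Φ_1491(x) is the minimal polynomial of zeta_1491 over Q and has degree phi(1491) = 840. So Q(zeta_1491) is a degree-840 Galois extension with Galois group (Z/1491Z)^*. By CRT, (Z/1491Z)^* ≅ (Z/3Z)^* × (Z/7Z)^* × (Z/71Z)^*. Each prime-power unit group is (Z/3Z)^* ≅ Z/2Z; (Z/7Z)^* ≅ Z/6Z; (Z/71Z)^* ≅ Z/70Z. Hence Gal(Q(zeta_1491)/Q) ≅ Z/2Z × Z/6Z × Z/70Z.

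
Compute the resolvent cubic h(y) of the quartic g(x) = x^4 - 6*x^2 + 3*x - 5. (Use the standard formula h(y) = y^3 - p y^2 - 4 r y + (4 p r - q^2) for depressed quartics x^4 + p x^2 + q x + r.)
h(y) = y^3 + 6*y^2 + 20*y + 111

Identify coefficients: p = -6, q = 3, r = -5.
Plug into h(y) = y^3 - p y^2 - 4 r y + (4 p r - q^2):
  h(y) = y^3 - (-6) y^2 - 4*(-5) y + (4*(-6)*(-5) - (3)^2)
       = y^3 + (6) y^2 + (20) y + (111).
Simplifying: h(y) = y^3 + 6*y^2 + 20*y + 111.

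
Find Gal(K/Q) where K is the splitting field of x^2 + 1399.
Gal(K/Q) = Z/2Z (cyclic of order 2)

x^2 + 1399 is irreducible over Q since -1399 is not a rational square. The splitting field Q(sqrt(-1399)) has degree 2 over Q, and its unique nontrivial automorphism is sqrt(-1399) ↦ -sqrt(-1399). Hence Gal(Q(sqrt(-1399))/Q) = Z/2Z.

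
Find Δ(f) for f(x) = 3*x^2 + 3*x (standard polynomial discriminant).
Δ = 9

For a quadratic a x^2 + b x + c the discriminant is Δ = b^2 - 4ac = (3)^2 - 4*(3)*(0) = 9 - (0) = 9.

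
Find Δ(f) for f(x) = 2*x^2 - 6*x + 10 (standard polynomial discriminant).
Δ = -44

For a quadratic a x^2 + b x + c the discriminant is Δ = b^2 - 4ac = (-6)^2 - 4*(2)*(10) = 36 - (80) = -44.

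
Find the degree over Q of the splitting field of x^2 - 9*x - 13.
[K:Q] = 2

The discriminant of x^2 + (-9)*x + (-13) is b^2 - 4c = 81 - (-52) = 133. Since 133 is not a perfect square in Q, the polynomial is irreducible over Q. Its two roots generate a degree-2 extension, so [K:Q] = 2.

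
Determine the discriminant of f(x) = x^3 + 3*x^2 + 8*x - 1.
Δ = -1823

For x^3 + a x^2 + b x + c the discriminant is Δ = 18 a b c - 4 a^3 c + a^2 b^2 - 4 b^3 - 27 c^2.
Plug a = 3, b = 8, c = -1:
  18*(3)*(8)*(-1) - 4*(3)^3*(-1) + (3)^2*(8)^2 - 4*(8)^3 - 27*(-1)^2
  = -432 + (108) + 576 + (-2048) + (-27)
  = -1823.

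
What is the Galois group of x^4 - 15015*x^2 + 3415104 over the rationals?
Gal(K/Q) = Z/2Z (cyclic of order 2)

f factors as (x^2 - 231)(x^2 - 14784), so the splitting field is K = Q(sqrt(231), sqrt(14784)). The squarefree part of 231 is 231 and the squarefree part of 14784 is also 231, so sqrt(231) and sqrt(14784) are both rational multiples of sqrt(231). Hence Q(sqrt(231)) = Q(sqrt(14784)) = Q(sqrt(231)), and the splitting field collapses to a single degree-2 extension with Galois group Z/2Z.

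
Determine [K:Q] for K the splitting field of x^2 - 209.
[K:Q] = 2

The polynomial x^2 - 209 is irreducible over Q since 209 is not a perfect square. Its splitting field is Q(sqrt(209)), which has degree 2 over Q.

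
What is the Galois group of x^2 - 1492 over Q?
Gal(K/Q) = Z/2Z (cyclic of order 2)

x^2 - 1492 is irreducible over Q since 1492 is not a rational square. The splitting field Q(sqrt(1492)) has degree 2 over Q, and its unique nontrivial automorphism is sqrt(1492) ↦ -sqrt(1492). Hence Gal(Q(sqrt(1492))/Q) = Z/2Z.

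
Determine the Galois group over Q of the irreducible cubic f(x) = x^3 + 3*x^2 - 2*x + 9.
Gal(K/Q) = S_3 (symmetric group of order 6)

Compute the discriminant of x^3 + (3)*x^2 + (-2)*x + (9): Δ = -4063. Since Δ is not a rational square, the Galois group is not contained in A_3; it must be the full S_3 (irreducibility of the cubic rules out anything smaller).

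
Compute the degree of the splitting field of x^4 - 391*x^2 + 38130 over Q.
[K:Q] = 4

f factors as (x^2 - 186)(x^2 - 205); the splitting field is K = Q(sqrt(186), sqrt(205)). Since 186, 205, and 38130 are all non-squares in Q, the three subfields Q(sqrt(186)), Q(sqrt(205)), Q(sqrt(38130)) are distinct degree-2 extensions, so [K:Q] = 4 (Klein four Galois group).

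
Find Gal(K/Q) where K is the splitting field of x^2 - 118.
Gal(K/Q) = Z/2Z (cyclic of order 2)

x^2 - 118 is irreducible over Q since 118 is not a rational square. The splitting field Q(sqrt(118)) has degree 2 over Q, and its unique nontrivial automorphism is sqrt(118) ↦ -sqrt(118). Hence Gal(Q(sqrt(118))/Q) = Z/2Z.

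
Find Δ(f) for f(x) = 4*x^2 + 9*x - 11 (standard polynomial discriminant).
Δ = 257

For a quadratic a x^2 + b x + c the discriminant is Δ = b^2 - 4ac = (9)^2 - 4*(4)*(-11) = 81 - (-176) = 257.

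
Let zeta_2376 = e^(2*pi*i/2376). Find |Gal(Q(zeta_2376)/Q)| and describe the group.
|Gal(Q(zeta_2376)/Q)| = phi(2376) = 720; group ≅ (Z/2376Z)^* ≅ Z/2Z × Z/2Z × Z/10Z × Z/18Z

The n-th cyclotomic polynomial Φ_2376(x) is the minimal polynomial of zeta_2376 over Q and has degree phi(2376) = 720. So Q(zeta_2376) is a degree-720 Galois extension with Galois group (Z/2376Z)^*. By CRT, (Z/2376Z)^* ≅ (Z/8Z)^* × (Z/27Z)^* × (Z/11Z)^*. Each prime-power unit group is (Z/8Z)^* ≅ Z/2Z × Z/2Z; (Z/27Z)^* ≅ Z/18Z; (Z/11Z)^* ≅ Z/10Z. Hence Gal(Q(zeta_2376)/Q) ≅ Z/2Z × Z/2Z × Z/10Z × Z/18Z.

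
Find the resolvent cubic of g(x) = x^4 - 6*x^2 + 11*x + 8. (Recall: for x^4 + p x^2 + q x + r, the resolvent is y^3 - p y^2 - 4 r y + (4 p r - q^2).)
h(y) = y^3 + 6*y^2 - 32*y - 313

Identify coefficients: p = -6, q = 11, r = 8.
Plug into h(y) = y^3 - p y^2 - 4 r y + (4 p r - q^2):
  h(y) = y^3 - (-6) y^2 - 4*(8) y + (4*(-6)*(8) - (11)^2)
       = y^3 + (6) y^2 + (-32) y + (-313).
Simplifying: h(y) = y^3 + 6*y^2 - 32*y - 313.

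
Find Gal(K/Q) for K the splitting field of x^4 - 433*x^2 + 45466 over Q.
Gal(K/Q) = V_4 (Klein four-group, Z/2Z × Z/2Z)

f factors as (x^2 - 179)(x^2 - 254), so the splitting field is K = Q(sqrt(179), sqrt(254)). The elements 179, 254, 45466 are all non-squares in Q, so sqrt(179) and sqrt(254) generate independent quadratic extensions. Thus [K:Q] = 4 and Gal(K/Q) is generated by the two order-2 automorphisms sqrt(179) ↦ -sqrt(179) and sqrt(254) ↦ -sqrt(254), giving V_4.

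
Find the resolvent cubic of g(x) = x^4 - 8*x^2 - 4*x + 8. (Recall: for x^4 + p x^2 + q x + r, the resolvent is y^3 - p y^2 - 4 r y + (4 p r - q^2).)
h(y) = y^3 + 8*y^2 - 32*y - 272

Identify coefficients: p = -8, q = -4, r = 8.
Plug into h(y) = y^3 - p y^2 - 4 r y + (4 p r - q^2):
  h(y) = y^3 - (-8) y^2 - 4*(8) y + (4*(-8)*(8) - (-4)^2)
       = y^3 + (8) y^2 + (-32) y + (-272).
Simplifying: h(y) = y^3 + 8*y^2 - 32*y - 272.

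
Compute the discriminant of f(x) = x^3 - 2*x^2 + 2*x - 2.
Δ = -44

For x^3 + a x^2 + b x + c the discriminant is Δ = 18 a b c - 4 a^3 c + a^2 b^2 - 4 b^3 - 27 c^2.
Plug a = -2, b = 2, c = -2:
  18*(-2)*(2)*(-2) - 4*(-2)^3*(-2) + (-2)^2*(2)^2 - 4*(2)^3 - 27*(-2)^2
  = 144 + (-64) + 16 + (-32) + (-108)
  = -44.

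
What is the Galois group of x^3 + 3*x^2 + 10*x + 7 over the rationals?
Gal(K/Q) = S_3 (symmetric group of order 6)

Compute the discriminant of x^3 + (3)*x^2 + (10)*x + (7): Δ = -1399. Since Δ is not a rational square, the Galois group is not contained in A_3; it must be the full S_3 (irreducibility of the cubic rules out anything smaller).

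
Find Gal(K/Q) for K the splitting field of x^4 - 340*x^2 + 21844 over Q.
Gal(K/Q) = V_4 (Klein four-group, Z/2Z × Z/2Z)

f factors as (x^2 - 86)(x^2 - 254), so the splitting field is K = Q(sqrt(86), sqrt(254)). The elements 86, 254, 21844 are all non-squares in Q, so sqrt(86) and sqrt(254) generate independent quadratic extensions. Thus [K:Q] = 4 and Gal(K/Q) is generated by the two order-2 automorphisms sqrt(86) ↦ -sqrt(86) and sqrt(254) ↦ -sqrt(254), giving V_4.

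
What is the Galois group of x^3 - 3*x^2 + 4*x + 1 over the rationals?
Gal(K/Q) = S_3 (symmetric group of order 6)

Compute the discriminant of x^3 + (-3)*x^2 + (4)*x + (1): Δ = -247. Since Δ is not a rational square, the Galois group is not contained in A_3; it must be the full S_3 (irreducibility of the cubic rules out anything smaller).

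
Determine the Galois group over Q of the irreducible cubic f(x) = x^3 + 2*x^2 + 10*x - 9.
Gal(K/Q) = S_3 (symmetric group of order 6)

Compute the discriminant of x^3 + (2)*x^2 + (10)*x + (-9): Δ = -8739. Since Δ is not a rational square, the Galois group is not contained in A_3; it must be the full S_3 (irreducibility of the cubic rules out anything smaller).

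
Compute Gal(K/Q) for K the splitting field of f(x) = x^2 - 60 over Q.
Gal(K/Q) = Z/2Z (cyclic of order 2)

x^2 - 60 is irreducible over Q since 60 is not a rational square. The splitting field Q(sqrt(60)) has degree 2 over Q, and its unique nontrivial automorphism is sqrt(60) ↦ -sqrt(60). Hence Gal(Q(sqrt(60))/Q) = Z/2Z.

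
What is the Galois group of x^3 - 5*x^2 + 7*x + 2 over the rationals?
Gal(K/Q) = S_3 (symmetric group of order 6)

Compute the discriminant of x^3 + (-5)*x^2 + (7)*x + (2): Δ = -515. Since Δ is not a rational square, the Galois group is not contained in A_3; it must be the full S_3 (irreducibility of the cubic rules out anything smaller).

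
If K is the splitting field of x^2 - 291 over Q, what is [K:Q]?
[K:Q] = 2

The polynomial x^2 - 291 is irreducible over Q since 291 is not a perfect square. Its splitting field is Q(sqrt(291)), which has degree 2 over Q.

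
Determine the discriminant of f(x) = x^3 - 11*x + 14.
Δ = 32

For a depressed cubic x^3 + p x + q the discriminant is Δ = -4 p^3 - 27 q^2 = -4*(-11)^3 - 27*(14)^2 = 5324 - 5292 = 32.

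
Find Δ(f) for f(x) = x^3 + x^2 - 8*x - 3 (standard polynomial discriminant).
Δ = 2313

For x^3 + a x^2 + b x + c the discriminant is Δ = 18 a b c - 4 a^3 c + a^2 b^2 - 4 b^3 - 27 c^2.
Plug a = 1, b = -8, c = -3:
  18*(1)*(-8)*(-3) - 4*(1)^3*(-3) + (1)^2*(-8)^2 - 4*(-8)^3 - 27*(-3)^2
  = 432 + (12) + 64 + (2048) + (-243)
  = 2313.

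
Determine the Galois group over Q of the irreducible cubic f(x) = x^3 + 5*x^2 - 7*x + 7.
Gal(K/Q) = S_3 (symmetric group of order 6)

Compute the discriminant of x^3 + (5)*x^2 + (-7)*x + (7): Δ = -6636. Since Δ is not a rational square, the Galois group is not contained in A_3; it must be the full S_3 (irreducibility of the cubic rules out anything smaller).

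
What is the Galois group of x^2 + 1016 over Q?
Gal(K/Q) = Z/2Z (cyclic of order 2)

x^2 + 1016 is irreducible over Q since -1016 is not a rational square. The splitting field Q(sqrt(-1016)) has degree 2 over Q, and its unique nontrivial automorphism is sqrt(-1016) ↦ -sqrt(-1016). Hence Gal(Q(sqrt(-1016))/Q) = Z/2Z.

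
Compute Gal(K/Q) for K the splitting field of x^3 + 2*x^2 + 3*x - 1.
Gal(K/Q) = S_3 (symmetric group of order 6)

Compute the discriminant of x^3 + (2)*x^2 + (3)*x + (-1): Δ = -175. Since Δ is not a rational square, the Galois group is not contained in A_3; it must be the full S_3 (irreducibility of the cubic rules out anything smaller).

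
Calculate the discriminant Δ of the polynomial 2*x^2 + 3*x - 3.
Δ = 33

For a quadratic a x^2 + b x + c the discriminant is Δ = b^2 - 4ac = (3)^2 - 4*(2)*(-3) = 9 - (-24) = 33.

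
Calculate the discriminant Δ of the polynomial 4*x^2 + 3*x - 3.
Δ = 57

For a quadratic a x^2 + b x + c the discriminant is Δ = b^2 - 4ac = (3)^2 - 4*(4)*(-3) = 9 - (-48) = 57.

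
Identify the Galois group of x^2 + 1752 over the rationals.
Gal(K/Q) = Z/2Z (cyclic of order 2)

x^2 + 1752 is irreducible over Q since -1752 is not a rational square. The splitting field Q(sqrt(-1752)) has degree 2 over Q, and its unique nontrivial automorphism is sqrt(-1752) ↦ -sqrt(-1752). Hence Gal(Q(sqrt(-1752))/Q) = Z/2Z.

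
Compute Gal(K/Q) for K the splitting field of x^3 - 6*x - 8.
Gal(K/Q) = S_3 (symmetric group of order 6)

Compute the discriminant of x^3 + (0)*x^2 + (-6)*x + (-8): Δ = -864. Since Δ is not a rational square, the Galois group is not contained in A_3; it must be the full S_3 (irreducibility of the cubic rules out anything smaller).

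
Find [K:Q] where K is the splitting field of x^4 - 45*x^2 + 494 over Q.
[K:Q] = 4

f factors as (x^2 - 26)(x^2 - 19); the splitting field is K = Q(sqrt(26), sqrt(19)). Since 26, 19, and 494 are all non-squares in Q, the three subfields Q(sqrt(26)), Q(sqrt(19)), Q(sqrt(494)) are distinct degree-2 extensions, so [K:Q] = 4 (Klein four Galois group).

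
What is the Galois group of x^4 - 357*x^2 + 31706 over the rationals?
Gal(K/Q) = V_4 (Klein four-group, Z/2Z × Z/2Z)

f factors as (x^2 - 166)(x^2 - 191), so the splitting field is K = Q(sqrt(166), sqrt(191)). The elements 166, 191, 31706 are all non-squares in Q, so sqrt(166) and sqrt(191) generate independent quadratic extensions. Thus [K:Q] = 4 and Gal(K/Q) is generated by the two order-2 automorphisms sqrt(166) ↦ -sqrt(166) and sqrt(191) ↦ -sqrt(191), giving V_4.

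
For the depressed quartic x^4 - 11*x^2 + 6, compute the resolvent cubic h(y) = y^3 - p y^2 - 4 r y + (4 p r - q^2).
h(y) = y^3 + 11*y^2 - 24*y - 264

Identify coefficients: p = -11, q = 0, r = 6.
Plug into h(y) = y^3 - p y^2 - 4 r y + (4 p r - q^2):
  h(y) = y^3 - (-11) y^2 - 4*(6) y + (4*(-11)*(6) - (0)^2)
       = y^3 + (11) y^2 + (-24) y + (-264).
Simplifying: h(y) = y^3 + 11*y^2 - 24*y - 264.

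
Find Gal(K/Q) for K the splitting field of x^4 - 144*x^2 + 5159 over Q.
Gal(K/Q) = V_4 (Klein four-group, Z/2Z × Z/2Z)

f factors as (x^2 - 77)(x^2 - 67), so the splitting field is K = Q(sqrt(77), sqrt(67)). The elements 77, 67, 5159 are all non-squares in Q, so sqrt(77) and sqrt(67) generate independent quadratic extensions. Thus [K:Q] = 4 and Gal(K/Q) is generated by the two order-2 automorphisms sqrt(77) ↦ -sqrt(77) and sqrt(67) ↦ -sqrt(67), giving V_4.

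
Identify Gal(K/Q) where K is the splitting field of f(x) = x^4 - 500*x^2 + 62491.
Gal(K/Q) = V_4 (Klein four-group, Z/2Z × Z/2Z)

f factors as (x^2 - 247)(x^2 - 253), so the splitting field is K = Q(sqrt(247), sqrt(253)). The elements 247, 253, 62491 are all non-squares in Q, so sqrt(247) and sqrt(253) generate independent quadratic extensions. Thus [K:Q] = 4 and Gal(K/Q) is generated by the two order-2 automorphisms sqrt(247) ↦ -sqrt(247) and sqrt(253) ↦ -sqrt(253), giving V_4.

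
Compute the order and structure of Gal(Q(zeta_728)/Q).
|Gal(Q(zeta_728)/Q)| = phi(728) = 288; group ≅ (Z/728Z)^* ≅ Z/2Z × Z/2Z × Z/6Z × Z/12Z

The n-th cyclotomic polynomial Φ_728(x) is the minimal polynomial of zeta_728 over Q and has degree phi(728) = 288. So Q(zeta_728) is a degree-288 Galois extension with Galois group (Z/728Z)^*. By CRT, (Z/728Z)^* ≅ (Z/8Z)^* × (Z/7Z)^* × (Z/13Z)^*. Each prime-power unit group is (Z/8Z)^* ≅ Z/2Z × Z/2Z; (Z/7Z)^* ≅ Z/6Z; (Z/13Z)^* ≅ Z/12Z. Hence Gal(Q(zeta_728)/Q) ≅ Z/2Z × Z/2Z × Z/6Z × Z/12Z.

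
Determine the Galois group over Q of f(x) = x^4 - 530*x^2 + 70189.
Gal(K/Q) = V_4 (Klein four-group, Z/2Z × Z/2Z)

f factors as (x^2 - 271)(x^2 - 259), so the splitting field is K = Q(sqrt(271), sqrt(259)). The elements 271, 259, 70189 are all non-squares in Q, so sqrt(271) and sqrt(259) generate independent quadratic extensions. Thus [K:Q] = 4 and Gal(K/Q) is generated by the two order-2 automorphisms sqrt(271) ↦ -sqrt(271) and sqrt(259) ↦ -sqrt(259), giving V_4.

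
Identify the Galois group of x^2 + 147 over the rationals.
Gal(K/Q) = Z/2Z (cyclic of order 2)

x^2 + 147 is irreducible over Q since -147 is not a rational square. The splitting field Q(sqrt(-147)) has degree 2 over Q, and its unique nontrivial automorphism is sqrt(-147) ↦ -sqrt(-147). Hence Gal(Q(sqrt(-147))/Q) = Z/2Z.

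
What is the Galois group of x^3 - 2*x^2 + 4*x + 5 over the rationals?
Gal(K/Q) = S_3 (symmetric group of order 6)

Compute the discriminant of x^3 + (-2)*x^2 + (4)*x + (5): Δ = -1427. Since Δ is not a rational square, the Galois group is not contained in A_3; it must be the full S_3 (irreducibility of the cubic rules out anything smaller).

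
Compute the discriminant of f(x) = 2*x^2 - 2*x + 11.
Δ = -84

For a quadratic a x^2 + b x + c the discriminant is Δ = b^2 - 4ac = (-2)^2 - 4*(2)*(11) = 4 - (88) = -84.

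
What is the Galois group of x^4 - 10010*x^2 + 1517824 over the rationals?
Gal(K/Q) = Z/2Z (cyclic of order 2)

f factors as (x^2 - 9856)(x^2 - 154), so the splitting field is K = Q(sqrt(9856), sqrt(154)). The squarefree part of 9856 is 154 and the squarefree part of 154 is also 154, so sqrt(9856) and sqrt(154) are both rational multiples of sqrt(154). Hence Q(sqrt(9856)) = Q(sqrt(154)) = Q(sqrt(154)), and the splitting field collapses to a single degree-2 extension with Galois group Z/2Z.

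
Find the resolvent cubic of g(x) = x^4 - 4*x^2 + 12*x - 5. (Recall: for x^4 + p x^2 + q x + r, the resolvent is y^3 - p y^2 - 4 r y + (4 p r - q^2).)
h(y) = y^3 + 4*y^2 + 20*y - 64

Identify coefficients: p = -4, q = 12, r = -5.
Plug into h(y) = y^3 - p y^2 - 4 r y + (4 p r - q^2):
  h(y) = y^3 - (-4) y^2 - 4*(-5) y + (4*(-4)*(-5) - (12)^2)
       = y^3 + (4) y^2 + (20) y + (-64).
Simplifying: h(y) = y^3 + 4*y^2 + 20*y - 64.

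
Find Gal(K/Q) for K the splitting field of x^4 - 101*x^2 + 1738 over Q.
Gal(K/Q) = V_4 (Klein four-group, Z/2Z × Z/2Z)

f factors as (x^2 - 22)(x^2 - 79), so the splitting field is K = Q(sqrt(22), sqrt(79)). The elements 22, 79, 1738 are all non-squares in Q, so sqrt(22) and sqrt(79) generate independent quadratic extensions. Thus [K:Q] = 4 and Gal(K/Q) is generated by the two order-2 automorphisms sqrt(22) ↦ -sqrt(22) and sqrt(79) ↦ -sqrt(79), giving V_4.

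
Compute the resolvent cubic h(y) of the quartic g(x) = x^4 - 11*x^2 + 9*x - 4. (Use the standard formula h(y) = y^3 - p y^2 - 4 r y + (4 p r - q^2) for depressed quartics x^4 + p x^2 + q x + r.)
h(y) = y^3 + 11*y^2 + 16*y + 95

Identify coefficients: p = -11, q = 9, r = -4.
Plug into h(y) = y^3 - p y^2 - 4 r y + (4 p r - q^2):
  h(y) = y^3 - (-11) y^2 - 4*(-4) y + (4*(-11)*(-4) - (9)^2)
       = y^3 + (11) y^2 + (16) y + (95).
Simplifying: h(y) = y^3 + 11*y^2 + 16*y + 95.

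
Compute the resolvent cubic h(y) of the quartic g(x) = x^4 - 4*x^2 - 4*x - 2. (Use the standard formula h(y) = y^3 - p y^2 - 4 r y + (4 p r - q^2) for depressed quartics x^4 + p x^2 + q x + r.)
h(y) = y^3 + 4*y^2 + 8*y + 16

Identify coefficients: p = -4, q = -4, r = -2.
Plug into h(y) = y^3 - p y^2 - 4 r y + (4 p r - q^2):
  h(y) = y^3 - (-4) y^2 - 4*(-2) y + (4*(-4)*(-2) - (-4)^2)
       = y^3 + (4) y^2 + (8) y + (16).
Simplifying: h(y) = y^3 + 4*y^2 + 8*y + 16.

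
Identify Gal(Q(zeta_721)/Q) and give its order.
|Gal(Q(zeta_721)/Q)| = phi(721) = 612; group ≅ (Z/721Z)^* ≅ Z/6Z × Z/102Z

The n-th cyclotomic polynomial Φ_721(x) is the minimal polynomial of zeta_721 over Q and has degree phi(721) = 612. So Q(zeta_721) is a degree-612 Galois extension with Galois group (Z/721Z)^*. By CRT, (Z/721Z)^* ≅ (Z/7Z)^* × (Z/103Z)^*. Each prime-power unit group is (Z/7Z)^* ≅ Z/6Z; (Z/103Z)^* ≅ Z/102Z. Hence Gal(Q(zeta_721)/Q) ≅ Z/6Z × Z/102Z.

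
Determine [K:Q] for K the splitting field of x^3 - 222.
[K:Q] = 6

x^3 - 222 has one real root r = 222^(1/3) and two complex roots r*zeta_3, r*zeta_3^2 where zeta_3 = e^(2*pi*i/3). The splitting field is Q(r, zeta_3). [Q(r):Q] = 3 and [Q(zeta_3):Q] = 2 with gcd = 1, so [Q(r, zeta_3):Q] = 3 * 2 = 6.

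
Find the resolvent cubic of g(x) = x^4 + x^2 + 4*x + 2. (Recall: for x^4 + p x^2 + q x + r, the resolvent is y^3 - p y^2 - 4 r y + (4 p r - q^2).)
h(y) = y^3 - y^2 - 8*y - 8

Identify coefficients: p = 1, q = 4, r = 2.
Plug into h(y) = y^3 - p y^2 - 4 r y + (4 p r - q^2):
  h(y) = y^3 - (1) y^2 - 4*(2) y + (4*(1)*(2) - (4)^2)
       = y^3 + (-1) y^2 + (-8) y + (-8).
Simplifying: h(y) = y^3 - y^2 - 8*y - 8.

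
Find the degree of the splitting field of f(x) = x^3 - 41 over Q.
[K:Q] = 6

x^3 - 41 has one real root r = 41^(1/3) and two complex roots r*zeta_3, r*zeta_3^2 where zeta_3 = e^(2*pi*i/3). The splitting field is Q(r, zeta_3). [Q(r):Q] = 3 and [Q(zeta_3):Q] = 2 with gcd = 1, so [Q(r, zeta_3):Q] = 3 * 2 = 6.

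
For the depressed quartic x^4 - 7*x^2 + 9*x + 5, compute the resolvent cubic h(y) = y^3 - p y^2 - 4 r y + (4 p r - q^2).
h(y) = y^3 + 7*y^2 - 20*y - 221

Identify coefficients: p = -7, q = 9, r = 5.
Plug into h(y) = y^3 - p y^2 - 4 r y + (4 p r - q^2):
  h(y) = y^3 - (-7) y^2 - 4*(5) y + (4*(-7)*(5) - (9)^2)
       = y^3 + (7) y^2 + (-20) y + (-221).
Simplifying: h(y) = y^3 + 7*y^2 - 20*y - 221.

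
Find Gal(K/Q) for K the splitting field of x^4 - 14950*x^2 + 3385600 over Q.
Gal(K/Q) = Z/2Z (cyclic of order 2)

f factors as (x^2 - 14720)(x^2 - 230), so the splitting field is K = Q(sqrt(14720), sqrt(230)). The squarefree part of 14720 is 230 and the squarefree part of 230 is also 230, so sqrt(14720) and sqrt(230) are both rational multiples of sqrt(230). Hence Q(sqrt(14720)) = Q(sqrt(230)) = Q(sqrt(230)), and the splitting field collapses to a single degree-2 extension with Galois group Z/2Z.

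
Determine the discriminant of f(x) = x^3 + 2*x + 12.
Δ = -3920

For a depressed cubic x^3 + p x + q the discriminant is Δ = -4 p^3 - 27 q^2 = -4*(2)^3 - 27*(12)^2 = -32 - 3888 = -3920.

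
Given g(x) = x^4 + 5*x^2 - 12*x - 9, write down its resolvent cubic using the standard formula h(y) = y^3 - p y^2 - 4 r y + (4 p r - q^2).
h(y) = y^3 - 5*y^2 + 36*y - 324

Identify coefficients: p = 5, q = -12, r = -9.
Plug into h(y) = y^3 - p y^2 - 4 r y + (4 p r - q^2):
  h(y) = y^3 - (5) y^2 - 4*(-9) y + (4*(5)*(-9) - (-12)^2)
       = y^3 + (-5) y^2 + (36) y + (-324).
Simplifying: h(y) = y^3 - 5*y^2 + 36*y - 324.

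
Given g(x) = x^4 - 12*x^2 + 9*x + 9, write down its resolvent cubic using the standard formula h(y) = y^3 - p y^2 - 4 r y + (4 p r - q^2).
h(y) = y^3 + 12*y^2 - 36*y - 513

Identify coefficients: p = -12, q = 9, r = 9.
Plug into h(y) = y^3 - p y^2 - 4 r y + (4 p r - q^2):
  h(y) = y^3 - (-12) y^2 - 4*(9) y + (4*(-12)*(9) - (9)^2)
       = y^3 + (12) y^2 + (-36) y + (-513).
Simplifying: h(y) = y^3 + 12*y^2 - 36*y - 513.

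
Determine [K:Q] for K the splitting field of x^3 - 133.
[K:Q] = 6

x^3 - 133 has one real root r = 133^(1/3) and two complex roots r*zeta_3, r*zeta_3^2 where zeta_3 = e^(2*pi*i/3). The splitting field is Q(r, zeta_3). [Q(r):Q] = 3 and [Q(zeta_3):Q] = 2 with gcd = 1, so [Q(r, zeta_3):Q] = 3 * 2 = 6.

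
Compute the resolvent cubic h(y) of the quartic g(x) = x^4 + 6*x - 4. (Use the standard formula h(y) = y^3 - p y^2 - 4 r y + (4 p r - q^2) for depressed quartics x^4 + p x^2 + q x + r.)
h(y) = y^3 + 16*y - 36

Identify coefficients: p = 0, q = 6, r = -4.
Plug into h(y) = y^3 - p y^2 - 4 r y + (4 p r - q^2):
  h(y) = y^3 - (0) y^2 - 4*(-4) y + (4*(0)*(-4) - (6)^2)
       = y^3 + (0) y^2 + (16) y + (-36).
Simplifying: h(y) = y^3 + 16*y - 36.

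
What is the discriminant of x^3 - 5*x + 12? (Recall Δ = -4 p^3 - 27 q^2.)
Δ = -3388

For a depressed cubic x^3 + p x + q the discriminant is Δ = -4 p^3 - 27 q^2 = -4*(-5)^3 - 27*(12)^2 = 500 - 3888 = -3388.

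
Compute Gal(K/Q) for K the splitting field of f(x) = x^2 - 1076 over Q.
Gal(K/Q) = Z/2Z (cyclic of order 2)

x^2 - 1076 is irreducible over Q since 1076 is not a rational square. The splitting field Q(sqrt(1076)) has degree 2 over Q, and its unique nontrivial automorphism is sqrt(1076) ↦ -sqrt(1076). Hence Gal(Q(sqrt(1076))/Q) = Z/2Z.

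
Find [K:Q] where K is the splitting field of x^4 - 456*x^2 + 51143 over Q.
[K:Q] = 4

f factors as (x^2 - 257)(x^2 - 199); the splitting field is K = Q(sqrt(257), sqrt(199)). Since 257, 199, and 51143 are all non-squares in Q, the three subfields Q(sqrt(257)), Q(sqrt(199)), Q(sqrt(51143)) are distinct degree-2 extensions, so [K:Q] = 4 (Klein four Galois group).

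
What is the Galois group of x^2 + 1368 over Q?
Gal(K/Q) = Z/2Z (cyclic of order 2)

x^2 + 1368 is irreducible over Q since -1368 is not a rational square. The splitting field Q(sqrt(-1368)) has degree 2 over Q, and its unique nontrivial automorphism is sqrt(-1368) ↦ -sqrt(-1368). Hence Gal(Q(sqrt(-1368))/Q) = Z/2Z.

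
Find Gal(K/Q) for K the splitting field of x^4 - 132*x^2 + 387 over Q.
Gal(K/Q) = V_4 (Klein four-group, Z/2Z × Z/2Z)

f factors as (x^2 - 129)(x^2 - 3), so the splitting field is K = Q(sqrt(129), sqrt(3)). The elements 129, 3, 387 are all non-squares in Q, so sqrt(129) and sqrt(3) generate independent quadratic extensions. Thus [K:Q] = 4 and Gal(K/Q) is generated by the two order-2 automorphisms sqrt(129) ↦ -sqrt(129) and sqrt(3) ↦ -sqrt(3), giving V_4.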